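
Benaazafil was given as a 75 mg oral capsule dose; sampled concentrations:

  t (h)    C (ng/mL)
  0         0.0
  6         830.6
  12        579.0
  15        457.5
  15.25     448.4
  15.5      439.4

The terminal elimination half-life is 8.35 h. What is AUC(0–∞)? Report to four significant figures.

Trapezoidal AUC_0→15.5:
  [0→6]: (0.0+830.6)/2 × 6 = 2491.8
  [6→12]: (830.6+579.0)/2 × 6 = 4228.8
  [12→15]: (579.0+457.5)/2 × 3 = 1554.75
  [15→15.25]: (457.5+448.4)/2 × 0.25 = 113.2375
  [15.25→15.5]: (448.4+439.4)/2 × 0.25 = 110.975
  Sum = 8499.5625 ng/mL·h
k_e = ln2 / t½ = 0.693147 / 8.35 = 0.0830 h^-1
Extrapolated tail: C_last / k_e = 439.4 / 0.083 = 5293.976
AUC_0→∞ = 8499.5625 + 5293.976 = 13793.5385 ng/mL·h

AUC = 13790 ng/mL·h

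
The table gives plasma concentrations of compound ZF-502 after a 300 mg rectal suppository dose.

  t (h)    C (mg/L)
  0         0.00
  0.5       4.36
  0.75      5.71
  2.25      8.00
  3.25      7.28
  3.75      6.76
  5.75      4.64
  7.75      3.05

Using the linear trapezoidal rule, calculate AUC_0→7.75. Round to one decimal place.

Trapezoidal AUC_0→7.75:
  [0→0.5]: (0.00+4.36)/2 × 0.5 = 1.09
  [0.5→0.75]: (4.36+5.71)/2 × 0.25 = 1.25875
  [0.75→2.25]: (5.71+8.00)/2 × 1.5 = 10.2825
  [2.25→3.25]: (8.00+7.28)/2 × 1 = 7.64
  [3.25→3.75]: (7.28+6.76)/2 × 0.5 = 3.51
  [3.75→5.75]: (6.76+4.64)/2 × 2 = 11.4
  [5.75→7.75]: (4.64+3.05)/2 × 2 = 7.69
  Sum = 42.87125 mg/L·h

AUC = 42.9 mg/L·h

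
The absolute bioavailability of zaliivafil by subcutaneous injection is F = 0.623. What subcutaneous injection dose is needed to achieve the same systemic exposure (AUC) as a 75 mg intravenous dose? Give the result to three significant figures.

D_subcutaneous = 120 mg

For equal systemic exposure: F × D_ev = D_iv
D_ev = D_iv / F = 75 / 0.623 = 120.385 mg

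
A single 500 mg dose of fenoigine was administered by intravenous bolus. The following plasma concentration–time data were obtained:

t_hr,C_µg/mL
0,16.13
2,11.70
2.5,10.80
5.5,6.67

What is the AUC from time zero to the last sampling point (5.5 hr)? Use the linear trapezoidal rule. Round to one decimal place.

Trapezoidal AUC_0→5.5:
  [0→2]: (16.13+11.70)/2 × 2 = 27.83
  [2→2.5]: (11.70+10.80)/2 × 0.5 = 5.625
  [2.5→5.5]: (10.80+6.67)/2 × 3 = 26.205
  Sum = 59.66 µg/mL·hr

AUC = 59.7 µg/mL·hr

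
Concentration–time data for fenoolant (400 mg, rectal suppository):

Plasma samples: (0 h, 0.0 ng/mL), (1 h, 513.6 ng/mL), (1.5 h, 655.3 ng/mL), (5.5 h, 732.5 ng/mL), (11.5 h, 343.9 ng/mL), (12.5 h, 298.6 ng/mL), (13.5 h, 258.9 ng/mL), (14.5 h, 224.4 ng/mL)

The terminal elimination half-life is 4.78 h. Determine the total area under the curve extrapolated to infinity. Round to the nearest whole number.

AUC = 8943 ng/mL·h

Trapezoidal AUC_0→14.5:
  [0→1]: (0.0+513.6)/2 × 1 = 256.8
  [1→1.5]: (513.6+655.3)/2 × 0.5 = 292.225
  [1.5→5.5]: (655.3+732.5)/2 × 4 = 2775.6
  [5.5→11.5]: (732.5+343.9)/2 × 6 = 3229.2
  [11.5→12.5]: (343.9+298.6)/2 × 1 = 321.25
  [12.5→13.5]: (298.6+258.9)/2 × 1 = 278.75
  [13.5→14.5]: (258.9+224.4)/2 × 1 = 241.65
  Sum = 7395.475 ng/mL·h
k_e = ln2 / t½ = 0.693147 / 4.78 = 0.1450 h^-1
Extrapolated tail: C_last / k_e = 224.4 / 0.145 = 1547.586
AUC_0→∞ = 7395.475 + 1547.586 = 8943.061 ng/mL·h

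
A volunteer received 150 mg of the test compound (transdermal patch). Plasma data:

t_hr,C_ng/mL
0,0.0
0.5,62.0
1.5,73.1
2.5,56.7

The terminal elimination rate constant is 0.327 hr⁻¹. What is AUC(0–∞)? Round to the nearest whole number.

AUC = 321 ng/mL·hr

Trapezoidal AUC_0→2.5:
  [0→0.5]: (0.0+62.0)/2 × 0.5 = 15.5
  [0.5→1.5]: (62.0+73.1)/2 × 1 = 67.55
  [1.5→2.5]: (73.1+56.7)/2 × 1 = 64.9
  Sum = 147.95 ng/mL·hr
Extrapolated tail: C_last / k_e = 56.7 / 0.327 = 173.394
AUC_0→∞ = 147.95 + 173.394 = 321.344 ng/mL·hr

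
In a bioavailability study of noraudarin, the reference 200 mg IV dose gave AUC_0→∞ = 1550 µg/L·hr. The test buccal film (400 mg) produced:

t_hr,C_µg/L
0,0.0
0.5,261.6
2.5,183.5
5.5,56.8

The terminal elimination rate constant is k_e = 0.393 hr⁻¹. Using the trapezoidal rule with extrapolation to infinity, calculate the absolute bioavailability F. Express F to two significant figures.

Trapezoidal AUC_0→5.5 (buccal film):
  [0→0.5]: (0.0+261.6)/2 × 0.5 = 65.4
  [0.5→2.5]: (261.6+183.5)/2 × 2 = 445.1
  [2.5→5.5]: (183.5+56.8)/2 × 3 = 360.45
  Sum = 870.95 µg/L·hr
Tail: C_last/k_e = 56.8/0.393 = 144.529
AUC_0→∞ (buccal film) = 870.95 + 144.529 = 1015.479 µg/L·hr
F = (AUC_ev/D_ev)/(AUC_iv/D_iv) = (1015.479/400)/(1550/200) = 2.5386975/7.75 = 0.3276

F = 0.33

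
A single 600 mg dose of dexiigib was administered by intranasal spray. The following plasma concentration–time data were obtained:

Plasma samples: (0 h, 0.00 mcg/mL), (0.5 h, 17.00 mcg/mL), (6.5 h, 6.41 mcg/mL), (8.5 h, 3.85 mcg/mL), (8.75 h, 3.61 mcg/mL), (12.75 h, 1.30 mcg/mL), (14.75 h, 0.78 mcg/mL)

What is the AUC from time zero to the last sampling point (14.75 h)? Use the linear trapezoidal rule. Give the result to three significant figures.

AUC = 97.6 mcg/mL·h

Trapezoidal AUC_0→14.75:
  [0→0.5]: (0.00+17.00)/2 × 0.5 = 4.25
  [0.5→6.5]: (17.00+6.41)/2 × 6 = 70.23
  [6.5→8.5]: (6.41+3.85)/2 × 2 = 10.26
  [8.5→8.75]: (3.85+3.61)/2 × 0.25 = 0.9325
  [8.75→12.75]: (3.61+1.30)/2 × 4 = 9.82
  [12.75→14.75]: (1.30+0.78)/2 × 2 = 2.08
  Sum = 97.5725 mcg/mL·h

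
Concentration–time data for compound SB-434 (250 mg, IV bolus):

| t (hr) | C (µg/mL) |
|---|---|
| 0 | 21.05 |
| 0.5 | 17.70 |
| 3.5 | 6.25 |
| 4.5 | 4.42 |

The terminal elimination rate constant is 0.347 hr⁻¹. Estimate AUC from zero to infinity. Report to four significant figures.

Trapezoidal AUC_0→4.5:
  [0→0.5]: (21.05+17.70)/2 × 0.5 = 9.6875
  [0.5→3.5]: (17.70+6.25)/2 × 3 = 35.925
  [3.5→4.5]: (6.25+4.42)/2 × 1 = 5.335
  Sum = 50.9475 µg/mL·hr
Extrapolated tail: C_last / k_e = 4.42 / 0.347 = 12.738
AUC_0→∞ = 50.9475 + 12.738 = 63.6855 µg/mL·hr

AUC = 63.69 µg/mL·hr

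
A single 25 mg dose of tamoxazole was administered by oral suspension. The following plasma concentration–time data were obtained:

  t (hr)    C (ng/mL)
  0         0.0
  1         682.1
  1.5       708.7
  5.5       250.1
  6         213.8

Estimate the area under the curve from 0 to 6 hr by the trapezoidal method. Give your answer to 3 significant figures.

AUC = 2720 ng/mL·hr

Trapezoidal AUC_0→6:
  [0→1]: (0.0+682.1)/2 × 1 = 341.05
  [1→1.5]: (682.1+708.7)/2 × 0.5 = 347.7
  [1.5→5.5]: (708.7+250.1)/2 × 4 = 1917.6
  [5.5→6]: (250.1+213.8)/2 × 0.5 = 115.975
  Sum = 2722.325 ng/mL·hr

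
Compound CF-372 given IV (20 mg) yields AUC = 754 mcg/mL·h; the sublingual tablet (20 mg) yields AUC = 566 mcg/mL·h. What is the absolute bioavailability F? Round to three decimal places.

F = 0.751

F = (AUC_ev / D_ev) / (AUC_iv / D_iv)
  = (566/20) / (754/20)
  = 28.3 / 37.7 = 0.7507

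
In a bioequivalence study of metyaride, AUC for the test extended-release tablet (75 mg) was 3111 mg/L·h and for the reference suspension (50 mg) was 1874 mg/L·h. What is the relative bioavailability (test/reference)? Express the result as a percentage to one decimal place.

F_rel = 110.7%

F_rel = (AUC_test/D_test) / (AUC_ref/D_ref)
      = (3111/75) / (1874/50)
      = 41.48 / 37.48 = 1.1067 = 110.67%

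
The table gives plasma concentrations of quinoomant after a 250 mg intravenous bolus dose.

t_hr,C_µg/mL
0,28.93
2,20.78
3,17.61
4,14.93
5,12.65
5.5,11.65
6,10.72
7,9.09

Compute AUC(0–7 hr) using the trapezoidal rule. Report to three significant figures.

AUC = 121 µg/mL·hr

Trapezoidal AUC_0→7:
  [0→2]: (28.93+20.78)/2 × 2 = 49.71
  [2→3]: (20.78+17.61)/2 × 1 = 19.195
  [3→4]: (17.61+14.93)/2 × 1 = 16.27
  [4→5]: (14.93+12.65)/2 × 1 = 13.79
  [5→5.5]: (12.65+11.65)/2 × 0.5 = 6.075
  [5.5→6]: (11.65+10.72)/2 × 0.5 = 5.5925
  [6→7]: (10.72+9.09)/2 × 1 = 9.905
  Sum = 120.5375 µg/mL·hr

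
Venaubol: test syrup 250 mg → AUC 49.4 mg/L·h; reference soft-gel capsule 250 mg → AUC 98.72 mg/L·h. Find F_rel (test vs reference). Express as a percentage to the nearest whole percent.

F_rel = (AUC_test/D_test) / (AUC_ref/D_ref)
      = (49.4/250) / (98.72/250)
      = 0.1976 / 0.39488 = 0.5004 = 50.04%

F_rel = 50%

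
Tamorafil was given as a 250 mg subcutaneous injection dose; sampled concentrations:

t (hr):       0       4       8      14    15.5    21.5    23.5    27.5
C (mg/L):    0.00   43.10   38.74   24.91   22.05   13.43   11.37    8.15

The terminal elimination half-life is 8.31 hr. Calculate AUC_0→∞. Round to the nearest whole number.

AUC = 744 mg/L·hr

Trapezoidal AUC_0→27.5:
  [0→4]: (0.00+43.10)/2 × 4 = 86.2
  [4→8]: (43.10+38.74)/2 × 4 = 163.68
  [8→14]: (38.74+24.91)/2 × 6 = 190.95
  [14→15.5]: (24.91+22.05)/2 × 1.5 = 35.22
  [15.5→21.5]: (22.05+13.43)/2 × 6 = 106.44
  [21.5→23.5]: (13.43+11.37)/2 × 2 = 24.8
  [23.5→27.5]: (11.37+8.15)/2 × 4 = 39.04
  Sum = 646.33 mg/L·hr
k_e = ln2 / t½ = 0.693147 / 8.31 = 0.0834 hr^-1
Extrapolated tail: C_last / k_e = 8.15 / 0.0834 = 97.722
AUC_0→∞ = 646.33 + 97.722 = 744.052 mg/L·hr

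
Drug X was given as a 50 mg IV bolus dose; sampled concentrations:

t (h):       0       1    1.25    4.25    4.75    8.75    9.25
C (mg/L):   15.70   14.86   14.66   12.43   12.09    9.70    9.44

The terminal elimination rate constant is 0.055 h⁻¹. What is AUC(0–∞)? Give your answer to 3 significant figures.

Trapezoidal AUC_0→9.25:
  [0→1]: (15.70+14.86)/2 × 1 = 15.28
  [1→1.25]: (14.86+14.66)/2 × 0.25 = 3.69
  [1.25→4.25]: (14.66+12.43)/2 × 3 = 40.635
  [4.25→4.75]: (12.43+12.09)/2 × 0.5 = 6.13
  [4.75→8.75]: (12.09+9.70)/2 × 4 = 43.58
  [8.75→9.25]: (9.70+9.44)/2 × 0.5 = 4.785
  Sum = 114.1 mg/L·h
Extrapolated tail: C_last / k_e = 9.44 / 0.055 = 171.636
AUC_0→∞ = 114.1 + 171.636 = 285.736 mg/L·h

AUC = 286 mg/L·h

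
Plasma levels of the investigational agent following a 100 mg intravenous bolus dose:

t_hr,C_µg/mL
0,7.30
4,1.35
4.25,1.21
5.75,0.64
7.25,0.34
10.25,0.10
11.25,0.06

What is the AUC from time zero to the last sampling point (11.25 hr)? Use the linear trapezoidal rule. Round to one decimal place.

AUC = 20.5 µg/mL·hr

Trapezoidal AUC_0→11.25:
  [0→4]: (7.30+1.35)/2 × 4 = 17.3
  [4→4.25]: (1.35+1.21)/2 × 0.25 = 0.32
  [4.25→5.75]: (1.21+0.64)/2 × 1.5 = 1.3875
  [5.75→7.25]: (0.64+0.34)/2 × 1.5 = 0.735
  [7.25→10.25]: (0.34+0.10)/2 × 3 = 0.66
  [10.25→11.25]: (0.10+0.06)/2 × 1 = 0.08
  Sum = 20.4825 µg/mL·hr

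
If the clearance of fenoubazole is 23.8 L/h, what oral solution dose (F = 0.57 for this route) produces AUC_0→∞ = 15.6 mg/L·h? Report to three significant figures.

Dose = CL × AUC_0→∞ / F
     = 23.8 × 15.6 / 0.57 = 651.368 mg

Dose = 651 mg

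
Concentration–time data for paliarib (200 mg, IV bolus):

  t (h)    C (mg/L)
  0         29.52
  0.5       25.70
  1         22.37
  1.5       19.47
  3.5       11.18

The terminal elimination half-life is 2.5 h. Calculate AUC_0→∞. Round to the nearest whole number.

AUC = 107 mg/L·h

Trapezoidal AUC_0→3.5:
  [0→0.5]: (29.52+25.70)/2 × 0.5 = 13.805
  [0.5→1]: (25.70+22.37)/2 × 0.5 = 12.0175
  [1→1.5]: (22.37+19.47)/2 × 0.5 = 10.46
  [1.5→3.5]: (19.47+11.18)/2 × 2 = 30.65
  Sum = 66.9325 mg/L·h
k_e = ln2 / t½ = 0.693147 / 2.5 = 0.2773 h^-1
Extrapolated tail: C_last / k_e = 11.18 / 0.2773 = 40.317
AUC_0→∞ = 66.9325 + 40.317 = 107.2495 mg/L·h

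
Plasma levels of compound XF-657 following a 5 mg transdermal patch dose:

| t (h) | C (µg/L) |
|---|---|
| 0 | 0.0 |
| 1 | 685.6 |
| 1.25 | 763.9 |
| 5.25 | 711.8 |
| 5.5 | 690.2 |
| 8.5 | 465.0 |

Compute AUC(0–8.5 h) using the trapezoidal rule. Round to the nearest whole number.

AUC = 5383 µg/L·h

Trapezoidal AUC_0→8.5:
  [0→1]: (0.0+685.6)/2 × 1 = 342.8
  [1→1.25]: (685.6+763.9)/2 × 0.25 = 181.1875
  [1.25→5.25]: (763.9+711.8)/2 × 4 = 2951.4
  [5.25→5.5]: (711.8+690.2)/2 × 0.25 = 175.25
  [5.5→8.5]: (690.2+465.0)/2 × 3 = 1732.8
  Sum = 5383.4375 µg/L·h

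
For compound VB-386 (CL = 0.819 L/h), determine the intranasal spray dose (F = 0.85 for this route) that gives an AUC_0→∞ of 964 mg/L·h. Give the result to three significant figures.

Dose = CL × AUC_0→∞ / F
     = 0.819 × 964 / 0.85 = 928.842 mg

Dose = 929 mg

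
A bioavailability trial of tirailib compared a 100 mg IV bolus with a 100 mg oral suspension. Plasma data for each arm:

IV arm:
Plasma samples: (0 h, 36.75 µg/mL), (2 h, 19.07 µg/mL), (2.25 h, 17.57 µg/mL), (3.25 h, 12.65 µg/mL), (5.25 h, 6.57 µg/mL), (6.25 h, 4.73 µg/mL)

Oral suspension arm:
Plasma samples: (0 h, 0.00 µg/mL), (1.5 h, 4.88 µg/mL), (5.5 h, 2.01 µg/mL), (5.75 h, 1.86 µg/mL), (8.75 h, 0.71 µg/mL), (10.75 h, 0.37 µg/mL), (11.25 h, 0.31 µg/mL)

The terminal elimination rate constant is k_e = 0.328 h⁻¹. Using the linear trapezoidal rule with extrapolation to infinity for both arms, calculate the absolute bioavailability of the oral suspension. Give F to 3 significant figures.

Trapezoidal AUC_0→6.25 (IV):
  [0→2]: (36.75+19.07)/2 × 2 = 55.82
  [2→2.25]: (19.07+17.57)/2 × 0.25 = 4.58
  [2.25→3.25]: (17.57+12.65)/2 × 1 = 15.11
  [3.25→5.25]: (12.65+6.57)/2 × 2 = 19.22
  [5.25→6.25]: (6.57+4.73)/2 × 1 = 5.65
  Sum = 100.38 µg/mL·h
IV tail: 4.73/0.328 = 14.421; AUC_iv,0→∞ = 100.38 + 14.421 = 114.801 µg/mL·h
Trapezoidal AUC_0→11.25 (oral suspension):
  [0→1.5]: (0.00+4.88)/2 × 1.5 = 3.66
  [1.5→5.5]: (4.88+2.01)/2 × 4 = 13.78
  [5.5→5.75]: (2.01+1.86)/2 × 0.25 = 0.48375
  [5.75→8.75]: (1.86+0.71)/2 × 3 = 3.855
  [8.75→10.75]: (0.71+0.37)/2 × 2 = 1.08
  [10.75→11.25]: (0.37+0.31)/2 × 0.5 = 0.17
  Sum = 23.02875 µg/mL·h
oral suspension tail: 0.31/0.328 = 0.945; AUC_ev,0→∞ = 23.02875 + 0.945 = 23.97375 µg/mL·h
F = (AUC_ev/D_ev)/(AUC_iv/D_iv) = (23.97375/100)/(114.801/100) = 0.2397375/1.14801 = 0.2088

F = 0.209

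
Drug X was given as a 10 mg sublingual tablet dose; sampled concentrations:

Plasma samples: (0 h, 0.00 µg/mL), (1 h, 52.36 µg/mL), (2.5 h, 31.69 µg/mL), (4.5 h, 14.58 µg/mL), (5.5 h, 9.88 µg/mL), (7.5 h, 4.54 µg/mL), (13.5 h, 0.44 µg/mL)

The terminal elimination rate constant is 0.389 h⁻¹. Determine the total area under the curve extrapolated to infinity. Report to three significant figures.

AUC = 178 µg/mL·h

Trapezoidal AUC_0→13.5:
  [0→1]: (0.00+52.36)/2 × 1 = 26.18
  [1→2.5]: (52.36+31.69)/2 × 1.5 = 63.0375
  [2.5→4.5]: (31.69+14.58)/2 × 2 = 46.27
  [4.5→5.5]: (14.58+9.88)/2 × 1 = 12.23
  [5.5→7.5]: (9.88+4.54)/2 × 2 = 14.42
  [7.5→13.5]: (4.54+0.44)/2 × 6 = 14.94
  Sum = 177.0775 µg/mL·h
Extrapolated tail: C_last / k_e = 0.44 / 0.389 = 1.131
AUC_0→∞ = 177.0775 + 1.131 = 178.2085 µg/mL·h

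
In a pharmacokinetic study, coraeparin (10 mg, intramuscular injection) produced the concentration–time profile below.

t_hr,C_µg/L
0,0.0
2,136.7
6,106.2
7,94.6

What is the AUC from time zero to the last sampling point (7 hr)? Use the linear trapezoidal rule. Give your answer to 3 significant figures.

Trapezoidal AUC_0→7:
  [0→2]: (0.0+136.7)/2 × 2 = 136.7
  [2→6]: (136.7+106.2)/2 × 4 = 485.8
  [6→7]: (106.2+94.6)/2 × 1 = 100.4
  Sum = 722.9 µg/L·hr

AUC = 723 µg/L·hr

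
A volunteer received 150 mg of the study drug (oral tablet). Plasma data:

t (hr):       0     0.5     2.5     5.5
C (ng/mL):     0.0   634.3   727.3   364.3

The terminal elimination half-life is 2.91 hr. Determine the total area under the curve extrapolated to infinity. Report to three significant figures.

AUC = 4690 ng/mL·hr

Trapezoidal AUC_0→5.5:
  [0→0.5]: (0.0+634.3)/2 × 0.5 = 158.575
  [0.5→2.5]: (634.3+727.3)/2 × 2 = 1361.6
  [2.5→5.5]: (727.3+364.3)/2 × 3 = 1637.4
  Sum = 3157.575 ng/mL·hr
k_e = ln2 / t½ = 0.693147 / 2.91 = 0.2382 hr^-1
Extrapolated tail: C_last / k_e = 364.3 / 0.2382 = 1529.387
AUC_0→∞ = 3157.575 + 1529.387 = 4686.962 ng/mL·hr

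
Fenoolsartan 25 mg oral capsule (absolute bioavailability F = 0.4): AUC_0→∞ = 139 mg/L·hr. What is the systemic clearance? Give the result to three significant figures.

CL = F × Dose / AUC_0→∞
   = 0.4 × 25 / 139 = 0.0719424 L/hr

CL = 0.0719 L/hr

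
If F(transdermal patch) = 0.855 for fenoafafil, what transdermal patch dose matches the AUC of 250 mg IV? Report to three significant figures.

For equal systemic exposure: F × D_ev = D_iv
D_ev = D_iv / F = 250 / 0.855 = 292.398 mg

D_transdermal = 292 mg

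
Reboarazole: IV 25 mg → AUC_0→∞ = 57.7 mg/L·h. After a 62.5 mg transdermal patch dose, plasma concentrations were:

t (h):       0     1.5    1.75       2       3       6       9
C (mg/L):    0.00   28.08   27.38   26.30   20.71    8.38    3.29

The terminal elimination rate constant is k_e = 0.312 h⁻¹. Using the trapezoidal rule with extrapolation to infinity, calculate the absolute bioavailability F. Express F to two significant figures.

F = 0.90

Trapezoidal AUC_0→9 (transdermal patch):
  [0→1.5]: (0.00+28.08)/2 × 1.5 = 21.06
  [1.5→1.75]: (28.08+27.38)/2 × 0.25 = 6.9325
  [1.75→2]: (27.38+26.30)/2 × 0.25 = 6.71
  [2→3]: (26.30+20.71)/2 × 1 = 23.505
  [3→6]: (20.71+8.38)/2 × 3 = 43.635
  [6→9]: (8.38+3.29)/2 × 3 = 17.505
  Sum = 119.3475 mg/L·h
Tail: C_last/k_e = 3.29/0.312 = 10.545
AUC_0→∞ (transdermal patch) = 119.3475 + 10.545 = 129.8925 mg/L·h
F = (AUC_ev/D_ev)/(AUC_iv/D_iv) = (129.8925/62.5)/(57.7/25) = 2.07828/2.308 = 0.9005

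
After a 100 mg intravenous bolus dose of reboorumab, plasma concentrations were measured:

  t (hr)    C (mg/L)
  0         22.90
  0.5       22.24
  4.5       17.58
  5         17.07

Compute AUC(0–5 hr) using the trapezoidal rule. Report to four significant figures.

Trapezoidal AUC_0→5:
  [0→0.5]: (22.90+22.24)/2 × 0.5 = 11.285
  [0.5→4.5]: (22.24+17.58)/2 × 4 = 79.64
  [4.5→5]: (17.58+17.07)/2 × 0.5 = 8.6625
  Sum = 99.5875 mg/L·hr

AUC = 99.59 mg/L·hr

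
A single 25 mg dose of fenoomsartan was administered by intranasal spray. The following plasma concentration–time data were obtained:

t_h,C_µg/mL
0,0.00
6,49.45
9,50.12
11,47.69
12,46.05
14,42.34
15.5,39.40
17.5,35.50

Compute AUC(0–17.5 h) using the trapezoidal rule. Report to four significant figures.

Trapezoidal AUC_0→17.5:
  [0→6]: (0.00+49.45)/2 × 6 = 148.35
  [6→9]: (49.45+50.12)/2 × 3 = 149.355
  [9→11]: (50.12+47.69)/2 × 2 = 97.81
  [11→12]: (47.69+46.05)/2 × 1 = 46.87
  [12→14]: (46.05+42.34)/2 × 2 = 88.39
  [14→15.5]: (42.34+39.40)/2 × 1.5 = 61.305
  [15.5→17.5]: (39.40+35.50)/2 × 2 = 74.9
  Sum = 666.98 µg/mL·h

AUC = 667.0 µg/mL·h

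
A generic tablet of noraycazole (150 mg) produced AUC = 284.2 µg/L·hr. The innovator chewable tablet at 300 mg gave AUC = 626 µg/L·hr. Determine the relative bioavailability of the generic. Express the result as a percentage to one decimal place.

F_rel = (AUC_test/D_test) / (AUC_ref/D_ref)
      = (284.2/150) / (626/300)
      = 1.89467 / 2.08667 = 0.9080 = 90.80%

F_rel = 90.8%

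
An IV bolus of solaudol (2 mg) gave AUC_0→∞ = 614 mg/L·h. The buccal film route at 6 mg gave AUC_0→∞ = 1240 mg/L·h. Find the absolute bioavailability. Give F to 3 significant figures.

F = 0.673

F = (AUC_ev / D_ev) / (AUC_iv / D_iv)
  = (1240/6) / (614/2)
  = 206.667 / 307 = 0.6732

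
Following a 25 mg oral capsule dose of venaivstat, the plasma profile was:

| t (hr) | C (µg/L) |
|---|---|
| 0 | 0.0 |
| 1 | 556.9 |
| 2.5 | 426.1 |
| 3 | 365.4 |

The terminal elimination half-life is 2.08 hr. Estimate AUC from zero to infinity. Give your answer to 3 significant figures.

Trapezoidal AUC_0→3:
  [0→1]: (0.0+556.9)/2 × 1 = 278.45
  [1→2.5]: (556.9+426.1)/2 × 1.5 = 737.25
  [2.5→3]: (426.1+365.4)/2 × 0.5 = 197.875
  Sum = 1213.575 µg/L·hr
k_e = ln2 / t½ = 0.693147 / 2.08 = 0.3332 hr^-1
Extrapolated tail: C_last / k_e = 365.4 / 0.3332 = 1096.639
AUC_0→∞ = 1213.575 + 1096.639 = 2310.214 µg/L·hr

AUC = 2310 µg/L·hr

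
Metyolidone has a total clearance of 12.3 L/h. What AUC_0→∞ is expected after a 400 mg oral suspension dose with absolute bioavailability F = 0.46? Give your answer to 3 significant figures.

AUC_0→∞ = F × Dose / CL
        = 0.46 × 400 / 12.3 = 14.9593 mg/L·h

AUC = 15.0 mg/L·h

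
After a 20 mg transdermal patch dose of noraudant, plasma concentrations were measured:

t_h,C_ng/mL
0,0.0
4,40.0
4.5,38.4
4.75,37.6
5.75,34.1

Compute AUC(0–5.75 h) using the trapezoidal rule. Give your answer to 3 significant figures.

AUC = 145 ng/mL·h

Trapezoidal AUC_0→5.75:
  [0→4]: (0.0+40.0)/2 × 4 = 80.0
  [4→4.5]: (40.0+38.4)/2 × 0.5 = 19.6
  [4.5→4.75]: (38.4+37.6)/2 × 0.25 = 9.5
  [4.75→5.75]: (37.6+34.1)/2 × 1 = 35.85
  Sum = 144.95 ng/mL·h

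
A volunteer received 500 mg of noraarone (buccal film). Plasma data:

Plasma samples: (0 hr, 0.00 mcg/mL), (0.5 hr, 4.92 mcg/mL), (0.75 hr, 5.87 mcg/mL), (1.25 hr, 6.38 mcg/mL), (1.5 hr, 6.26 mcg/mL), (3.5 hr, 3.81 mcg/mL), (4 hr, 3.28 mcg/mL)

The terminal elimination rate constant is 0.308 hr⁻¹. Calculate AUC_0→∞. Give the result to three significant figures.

Trapezoidal AUC_0→4:
  [0→0.5]: (0.00+4.92)/2 × 0.5 = 1.23
  [0.5→0.75]: (4.92+5.87)/2 × 0.25 = 1.34875
  [0.75→1.25]: (5.87+6.38)/2 × 0.5 = 3.0625
  [1.25→1.5]: (6.38+6.26)/2 × 0.25 = 1.58
  [1.5→3.5]: (6.26+3.81)/2 × 2 = 10.07
  [3.5→4]: (3.81+3.28)/2 × 0.5 = 1.7725
  Sum = 19.06375 mcg/mL·hr
Extrapolated tail: C_last / k_e = 3.28 / 0.308 = 10.649
AUC_0→∞ = 19.06375 + 10.649 = 29.71275 mcg/mL·hr

AUC = 29.7 mcg/mL·hr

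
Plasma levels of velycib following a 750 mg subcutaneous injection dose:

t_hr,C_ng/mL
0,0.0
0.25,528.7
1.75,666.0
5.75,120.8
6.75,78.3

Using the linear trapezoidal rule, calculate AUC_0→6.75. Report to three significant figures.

AUC = 2640 ng/mL·hr

Trapezoidal AUC_0→6.75:
  [0→0.25]: (0.0+528.7)/2 × 0.25 = 66.0875
  [0.25→1.75]: (528.7+666.0)/2 × 1.5 = 896.025
  [1.75→5.75]: (666.0+120.8)/2 × 4 = 1573.6
  [5.75→6.75]: (120.8+78.3)/2 × 1 = 99.55
  Sum = 2635.2625 ng/mL·hr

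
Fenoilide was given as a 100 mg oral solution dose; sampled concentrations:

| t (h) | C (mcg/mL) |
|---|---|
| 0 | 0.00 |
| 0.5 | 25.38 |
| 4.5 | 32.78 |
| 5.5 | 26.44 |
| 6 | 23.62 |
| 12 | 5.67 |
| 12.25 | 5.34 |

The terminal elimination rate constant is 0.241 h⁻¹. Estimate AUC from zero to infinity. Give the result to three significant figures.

Trapezoidal AUC_0→12.25:
  [0→0.5]: (0.00+25.38)/2 × 0.5 = 6.345
  [0.5→4.5]: (25.38+32.78)/2 × 4 = 116.32
  [4.5→5.5]: (32.78+26.44)/2 × 1 = 29.61
  [5.5→6]: (26.44+23.62)/2 × 0.5 = 12.515
  [6→12]: (23.62+5.67)/2 × 6 = 87.87
  [12→12.25]: (5.67+5.34)/2 × 0.25 = 1.37625
  Sum = 254.03625 mcg/mL·h
Extrapolated tail: C_last / k_e = 5.34 / 0.241 = 22.158
AUC_0→∞ = 254.03625 + 22.158 = 276.19425 mcg/mL·h

AUC = 276 mcg/mL·h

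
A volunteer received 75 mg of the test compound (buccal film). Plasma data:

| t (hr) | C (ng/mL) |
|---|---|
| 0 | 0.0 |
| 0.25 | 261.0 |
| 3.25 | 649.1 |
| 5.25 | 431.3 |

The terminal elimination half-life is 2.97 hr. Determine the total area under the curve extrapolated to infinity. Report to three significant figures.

Trapezoidal AUC_0→5.25:
  [0→0.25]: (0.0+261.0)/2 × 0.25 = 32.625
  [0.25→3.25]: (261.0+649.1)/2 × 3 = 1365.15
  [3.25→5.25]: (649.1+431.3)/2 × 2 = 1080.4
  Sum = 2478.175 ng/mL·hr
k_e = ln2 / t½ = 0.693147 / 2.97 = 0.2334 hr^-1
Extrapolated tail: C_last / k_e = 431.3 / 0.2334 = 1847.901
AUC_0→∞ = 2478.175 + 1847.901 = 4326.076 ng/mL·hr

AUC = 4330 ng/mL·hr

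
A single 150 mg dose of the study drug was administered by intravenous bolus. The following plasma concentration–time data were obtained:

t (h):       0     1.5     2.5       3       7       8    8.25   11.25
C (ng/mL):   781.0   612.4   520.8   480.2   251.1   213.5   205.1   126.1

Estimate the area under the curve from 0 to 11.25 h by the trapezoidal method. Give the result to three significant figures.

AUC = 4110 ng/mL·h

Trapezoidal AUC_0→11.25:
  [0→1.5]: (781.0+612.4)/2 × 1.5 = 1045.05
  [1.5→2.5]: (612.4+520.8)/2 × 1 = 566.6
  [2.5→3]: (520.8+480.2)/2 × 0.5 = 250.25
  [3→7]: (480.2+251.1)/2 × 4 = 1462.6
  [7→8]: (251.1+213.5)/2 × 1 = 232.3
  [8→8.25]: (213.5+205.1)/2 × 0.25 = 52.325
  [8.25→11.25]: (205.1+126.1)/2 × 3 = 496.8
  Sum = 4105.925 ng/mL·h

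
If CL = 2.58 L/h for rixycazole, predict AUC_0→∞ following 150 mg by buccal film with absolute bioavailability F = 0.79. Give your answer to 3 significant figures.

AUC_0→∞ = F × Dose / CL
        = 0.79 × 150 / 2.58 = 45.9302 mg/L·h

AUC = 45.9 mg/L·h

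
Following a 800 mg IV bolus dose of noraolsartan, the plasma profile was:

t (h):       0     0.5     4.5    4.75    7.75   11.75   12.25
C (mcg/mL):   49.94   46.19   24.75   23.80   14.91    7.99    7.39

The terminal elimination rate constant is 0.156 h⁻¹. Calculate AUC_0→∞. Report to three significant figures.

Trapezoidal AUC_0→12.25:
  [0→0.5]: (49.94+46.19)/2 × 0.5 = 24.0325
  [0.5→4.5]: (46.19+24.75)/2 × 4 = 141.88
  [4.5→4.75]: (24.75+23.80)/2 × 0.25 = 6.06875
  [4.75→7.75]: (23.80+14.91)/2 × 3 = 58.065
  [7.75→11.75]: (14.91+7.99)/2 × 4 = 45.8
  [11.75→12.25]: (7.99+7.39)/2 × 0.5 = 3.845
  Sum = 279.69125 mcg/mL·h
Extrapolated tail: C_last / k_e = 7.39 / 0.156 = 47.372
AUC_0→∞ = 279.69125 + 47.372 = 327.06325 mcg/mL·h

AUC = 327 mcg/mL·h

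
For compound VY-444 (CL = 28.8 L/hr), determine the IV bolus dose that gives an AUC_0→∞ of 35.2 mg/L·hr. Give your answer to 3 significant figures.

Dose = 1010 mg

Dose_iv = CL × AUC_0→∞
     = 28.8 × 35.2 = 1013.76 mg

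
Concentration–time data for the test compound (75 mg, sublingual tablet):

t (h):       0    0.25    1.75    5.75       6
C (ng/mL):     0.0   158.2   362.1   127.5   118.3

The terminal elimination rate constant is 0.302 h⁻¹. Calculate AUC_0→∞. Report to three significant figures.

AUC = 1810 ng/mL·h

Trapezoidal AUC_0→6:
  [0→0.25]: (0.0+158.2)/2 × 0.25 = 19.775
  [0.25→1.75]: (158.2+362.1)/2 × 1.5 = 390.225
  [1.75→5.75]: (362.1+127.5)/2 × 4 = 979.2
  [5.75→6]: (127.5+118.3)/2 × 0.25 = 30.725
  Sum = 1419.925 ng/mL·h
Extrapolated tail: C_last / k_e = 118.3 / 0.302 = 391.722
AUC_0→∞ = 1419.925 + 391.722 = 1811.647 ng/mL·h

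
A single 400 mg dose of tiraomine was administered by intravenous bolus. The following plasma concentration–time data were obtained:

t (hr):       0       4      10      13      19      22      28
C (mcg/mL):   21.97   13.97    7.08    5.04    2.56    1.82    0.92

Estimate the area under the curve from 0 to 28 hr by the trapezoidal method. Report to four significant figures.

Trapezoidal AUC_0→28:
  [0→4]: (21.97+13.97)/2 × 4 = 71.88
  [4→10]: (13.97+7.08)/2 × 6 = 63.15
  [10→13]: (7.08+5.04)/2 × 3 = 18.18
  [13→19]: (5.04+2.56)/2 × 6 = 22.8
  [19→22]: (2.56+1.82)/2 × 3 = 6.57
  [22→28]: (1.82+0.92)/2 × 6 = 8.22
  Sum = 190.8 mcg/mL·hr

AUC = 190.8 mcg/mL·hr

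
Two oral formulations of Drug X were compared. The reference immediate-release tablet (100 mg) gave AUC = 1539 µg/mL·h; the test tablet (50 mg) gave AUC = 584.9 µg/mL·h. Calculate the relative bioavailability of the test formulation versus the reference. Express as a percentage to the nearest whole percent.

F_rel = 76%

F_rel = (AUC_test/D_test) / (AUC_ref/D_ref)
      = (584.9/50) / (1539/100)
      = 11.698 / 15.39 = 0.7601 = 76.01%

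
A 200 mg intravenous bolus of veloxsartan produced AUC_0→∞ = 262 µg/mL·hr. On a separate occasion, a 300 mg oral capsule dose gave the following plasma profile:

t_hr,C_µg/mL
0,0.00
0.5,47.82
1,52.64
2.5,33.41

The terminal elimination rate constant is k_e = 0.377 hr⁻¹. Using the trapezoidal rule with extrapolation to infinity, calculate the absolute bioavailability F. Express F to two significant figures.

F = 0.48

Trapezoidal AUC_0→2.5 (oral capsule):
  [0→0.5]: (0.00+47.82)/2 × 0.5 = 11.955
  [0.5→1]: (47.82+52.64)/2 × 0.5 = 25.115
  [1→2.5]: (52.64+33.41)/2 × 1.5 = 64.5375
  Sum = 101.6075 µg/mL·hr
Tail: C_last/k_e = 33.41/0.377 = 88.621
AUC_0→∞ (oral capsule) = 101.6075 + 88.621 = 190.2285 µg/mL·hr
F = (AUC_ev/D_ev)/(AUC_iv/D_iv) = (190.2285/300)/(262/200) = 0.634095/1.31 = 0.4840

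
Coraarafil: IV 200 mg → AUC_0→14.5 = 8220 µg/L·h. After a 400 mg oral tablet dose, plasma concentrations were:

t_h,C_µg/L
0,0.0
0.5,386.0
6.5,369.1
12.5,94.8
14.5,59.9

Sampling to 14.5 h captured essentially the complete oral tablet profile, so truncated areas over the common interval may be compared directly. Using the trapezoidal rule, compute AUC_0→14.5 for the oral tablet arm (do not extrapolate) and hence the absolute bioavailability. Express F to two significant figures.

F = 0.24

Trapezoidal AUC_0→14.5 (oral tablet):
  [0→0.5]: (0.0+386.0)/2 × 0.5 = 96.5
  [0.5→6.5]: (386.0+369.1)/2 × 6 = 2265.3
  [6.5→12.5]: (369.1+94.8)/2 × 6 = 1391.7
  [12.5→14.5]: (94.8+59.9)/2 × 2 = 154.7
  Sum = 3908.2 µg/L·h
F = (AUC_ev/D_ev)/(AUC_iv/D_iv) = (3908.2/400)/(8220/200) = 9.7705/41.1 = 0.2377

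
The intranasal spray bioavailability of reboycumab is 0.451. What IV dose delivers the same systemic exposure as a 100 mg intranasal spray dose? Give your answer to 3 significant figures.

Systemic exposure from an extravascular dose = F × D_ev, so the equivalent IV dose is F × D_ev.
D_iv = F × D_ev = 0.451 × 100 = 45.1 mg

D_iv = 45.1 mg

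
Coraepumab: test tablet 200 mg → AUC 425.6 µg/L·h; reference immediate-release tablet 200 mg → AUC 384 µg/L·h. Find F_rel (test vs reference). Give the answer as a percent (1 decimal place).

F_rel = (AUC_test/D_test) / (AUC_ref/D_ref)
      = (425.6/200) / (384/200)
      = 2.128 / 1.92 = 1.1083 = 110.83%

F_rel = 110.8%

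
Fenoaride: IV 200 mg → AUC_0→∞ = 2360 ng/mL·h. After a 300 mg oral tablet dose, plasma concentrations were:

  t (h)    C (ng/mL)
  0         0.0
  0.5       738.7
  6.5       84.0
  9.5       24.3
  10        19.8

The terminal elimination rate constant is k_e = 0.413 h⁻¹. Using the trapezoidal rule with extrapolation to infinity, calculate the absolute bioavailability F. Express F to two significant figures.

F = 0.81

Trapezoidal AUC_0→10 (oral tablet):
  [0→0.5]: (0.0+738.7)/2 × 0.5 = 184.675
  [0.5→6.5]: (738.7+84.0)/2 × 6 = 2468.1
  [6.5→9.5]: (84.0+24.3)/2 × 3 = 162.45
  [9.5→10]: (24.3+19.8)/2 × 0.5 = 11.025
  Sum = 2826.25 ng/mL·h
Tail: C_last/k_e = 19.8/0.413 = 47.942
AUC_0→∞ (oral tablet) = 2826.25 + 47.942 = 2874.192 ng/mL·h
F = (AUC_ev/D_ev)/(AUC_iv/D_iv) = (2874.192/300)/(2360/200) = 9.58064/11.8 = 0.8119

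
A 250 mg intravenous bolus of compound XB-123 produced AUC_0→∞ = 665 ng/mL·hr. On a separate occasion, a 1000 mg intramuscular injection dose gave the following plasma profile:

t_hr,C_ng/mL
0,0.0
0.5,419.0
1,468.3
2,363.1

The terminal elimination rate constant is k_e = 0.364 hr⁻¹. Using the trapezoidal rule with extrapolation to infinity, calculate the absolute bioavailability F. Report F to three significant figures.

F = 0.654

Trapezoidal AUC_0→2 (intramuscular injection):
  [0→0.5]: (0.0+419.0)/2 × 0.5 = 104.75
  [0.5→1]: (419.0+468.3)/2 × 0.5 = 221.825
  [1→2]: (468.3+363.1)/2 × 1 = 415.7
  Sum = 742.275 ng/mL·hr
Tail: C_last/k_e = 363.1/0.364 = 997.527
AUC_0→∞ (intramuscular injection) = 742.275 + 997.527 = 1739.802 ng/mL·hr
F = (AUC_ev/D_ev)/(AUC_iv/D_iv) = (1739.802/1000)/(665/250) = 1.739802/2.66 = 0.6541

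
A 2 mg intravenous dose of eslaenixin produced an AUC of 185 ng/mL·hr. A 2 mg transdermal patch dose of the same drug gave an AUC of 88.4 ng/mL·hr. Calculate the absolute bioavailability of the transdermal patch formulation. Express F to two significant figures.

F = (AUC_ev / D_ev) / (AUC_iv / D_iv)
  = (88.4/2) / (185/2)
  = 44.2 / 92.5 = 0.4778

F = 0.48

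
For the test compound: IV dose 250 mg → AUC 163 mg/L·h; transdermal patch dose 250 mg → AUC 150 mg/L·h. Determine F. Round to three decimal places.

F = 0.920

F = (AUC_ev / D_ev) / (AUC_iv / D_iv)
  = (150/250) / (163/250)
  = 0.6 / 0.652 = 0.9202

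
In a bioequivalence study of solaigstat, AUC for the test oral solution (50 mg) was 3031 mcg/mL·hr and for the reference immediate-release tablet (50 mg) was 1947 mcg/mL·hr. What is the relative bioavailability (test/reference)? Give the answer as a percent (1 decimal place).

F_rel = 155.7%

F_rel = (AUC_test/D_test) / (AUC_ref/D_ref)
      = (3031/50) / (1947/50)
      = 60.62 / 38.94 = 1.5568 = 155.68%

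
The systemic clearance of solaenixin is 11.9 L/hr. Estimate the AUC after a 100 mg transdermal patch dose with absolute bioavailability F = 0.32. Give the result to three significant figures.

AUC = 2.69 mg/L·hr

AUC_0→∞ = F × Dose / CL
        = 0.32 × 100 / 11.9 = 2.68908 mg/L·hr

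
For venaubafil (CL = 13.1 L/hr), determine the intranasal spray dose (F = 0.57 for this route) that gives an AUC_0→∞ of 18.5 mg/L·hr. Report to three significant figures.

Dose = 425 mg

Dose = CL × AUC_0→∞ / F
     = 13.1 × 18.5 / 0.57 = 425.175 mg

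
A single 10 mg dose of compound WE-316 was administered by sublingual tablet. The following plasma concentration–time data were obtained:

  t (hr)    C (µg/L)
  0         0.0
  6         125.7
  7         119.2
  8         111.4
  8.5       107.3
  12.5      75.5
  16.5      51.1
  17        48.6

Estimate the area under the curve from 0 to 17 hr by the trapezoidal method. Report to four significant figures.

Trapezoidal AUC_0→17:
  [0→6]: (0.0+125.7)/2 × 6 = 377.1
  [6→7]: (125.7+119.2)/2 × 1 = 122.45
  [7→8]: (119.2+111.4)/2 × 1 = 115.3
  [8→8.5]: (111.4+107.3)/2 × 0.5 = 54.675
  [8.5→12.5]: (107.3+75.5)/2 × 4 = 365.6
  [12.5→16.5]: (75.5+51.1)/2 × 4 = 253.2
  [16.5→17]: (51.1+48.6)/2 × 0.5 = 24.925
  Sum = 1313.25 µg/L·hr

AUC = 1313 µg/L·hr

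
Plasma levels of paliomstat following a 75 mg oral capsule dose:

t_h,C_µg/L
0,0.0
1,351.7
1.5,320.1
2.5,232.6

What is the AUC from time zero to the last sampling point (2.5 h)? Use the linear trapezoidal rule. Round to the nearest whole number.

Trapezoidal AUC_0→2.5:
  [0→1]: (0.0+351.7)/2 × 1 = 175.85
  [1→1.5]: (351.7+320.1)/2 × 0.5 = 167.95
  [1.5→2.5]: (320.1+232.6)/2 × 1 = 276.35
  Sum = 620.15 µg/L·h

AUC = 620 µg/L·h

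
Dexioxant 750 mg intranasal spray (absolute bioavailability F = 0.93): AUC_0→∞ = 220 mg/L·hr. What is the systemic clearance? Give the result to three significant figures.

CL = F × Dose / AUC_0→∞
   = 0.93 × 750 / 220 = 3.17045 L/hr

CL = 3.17 L/hr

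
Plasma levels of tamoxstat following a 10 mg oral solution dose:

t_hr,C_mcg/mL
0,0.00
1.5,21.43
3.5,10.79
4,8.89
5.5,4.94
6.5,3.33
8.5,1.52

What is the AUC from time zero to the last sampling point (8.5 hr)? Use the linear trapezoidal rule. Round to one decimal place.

Trapezoidal AUC_0→8.5:
  [0→1.5]: (0.00+21.43)/2 × 1.5 = 16.0725
  [1.5→3.5]: (21.43+10.79)/2 × 2 = 32.22
  [3.5→4]: (10.79+8.89)/2 × 0.5 = 4.92
  [4→5.5]: (8.89+4.94)/2 × 1.5 = 10.3725
  [5.5→6.5]: (4.94+3.33)/2 × 1 = 4.135
  [6.5→8.5]: (3.33+1.52)/2 × 2 = 4.85
  Sum = 72.57 mcg/mL·hr

AUC = 72.6 mcg/mL·hr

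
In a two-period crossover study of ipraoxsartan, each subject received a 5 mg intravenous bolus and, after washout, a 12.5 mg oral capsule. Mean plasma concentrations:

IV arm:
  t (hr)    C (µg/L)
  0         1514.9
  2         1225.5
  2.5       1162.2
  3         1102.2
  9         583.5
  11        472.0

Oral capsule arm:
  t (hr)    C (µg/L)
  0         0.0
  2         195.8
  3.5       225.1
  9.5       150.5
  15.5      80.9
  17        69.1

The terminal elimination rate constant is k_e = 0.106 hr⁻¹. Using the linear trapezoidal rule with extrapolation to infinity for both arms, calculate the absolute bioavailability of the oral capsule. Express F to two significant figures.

Trapezoidal AUC_0→11 (IV):
  [0→2]: (1514.9+1225.5)/2 × 2 = 2740.4
  [2→2.5]: (1225.5+1162.2)/2 × 0.5 = 596.925
  [2.5→3]: (1162.2+1102.2)/2 × 0.5 = 566.1
  [3→9]: (1102.2+583.5)/2 × 6 = 5057.1
  [9→11]: (583.5+472.0)/2 × 2 = 1055.5
  Sum = 10016.025 µg/L·hr
IV tail: 472.0/0.106 = 4452.830; AUC_iv,0→∞ = 10016.025 + 4452.830 = 14468.855 µg/L·hr
Trapezoidal AUC_0→17 (oral capsule):
  [0→2]: (0.0+195.8)/2 × 2 = 195.8
  [2→3.5]: (195.8+225.1)/2 × 1.5 = 315.675
  [3.5→9.5]: (225.1+150.5)/2 × 6 = 1126.8
  [9.5→15.5]: (150.5+80.9)/2 × 6 = 694.2
  [15.5→17]: (80.9+69.1)/2 × 1.5 = 112.5
  Sum = 2444.975 µg/L·hr
oral capsule tail: 69.1/0.106 = 651.887; AUC_ev,0→∞ = 2444.975 + 651.887 = 3096.862 µg/L·hr
F = (AUC_ev/D_ev)/(AUC_iv/D_iv) = (3096.862/12.5)/(14468.855/5) = 247.74896/2893.771 = 0.0856

F = 0.086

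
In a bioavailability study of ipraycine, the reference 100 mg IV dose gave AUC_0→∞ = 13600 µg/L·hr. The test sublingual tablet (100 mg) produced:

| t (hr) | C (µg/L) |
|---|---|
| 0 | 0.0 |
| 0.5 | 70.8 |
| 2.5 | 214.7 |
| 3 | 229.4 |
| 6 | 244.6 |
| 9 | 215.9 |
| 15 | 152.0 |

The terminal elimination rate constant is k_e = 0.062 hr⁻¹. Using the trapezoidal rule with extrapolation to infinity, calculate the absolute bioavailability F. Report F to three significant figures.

F = 0.395

Trapezoidal AUC_0→15 (sublingual tablet):
  [0→0.5]: (0.0+70.8)/2 × 0.5 = 17.7
  [0.5→2.5]: (70.8+214.7)/2 × 2 = 285.5
  [2.5→3]: (214.7+229.4)/2 × 0.5 = 111.025
  [3→6]: (229.4+244.6)/2 × 3 = 711.0
  [6→9]: (244.6+215.9)/2 × 3 = 690.75
  [9→15]: (215.9+152.0)/2 × 6 = 1103.7
  Sum = 2919.675 µg/L·hr
Tail: C_last/k_e = 152.0/0.062 = 2451.613
AUC_0→∞ (sublingual tablet) = 2919.675 + 2451.613 = 5371.288 µg/L·hr
F = (AUC_ev/D_ev)/(AUC_iv/D_iv) = (5371.288/100)/(13600/100) = 53.71288/136 = 0.3949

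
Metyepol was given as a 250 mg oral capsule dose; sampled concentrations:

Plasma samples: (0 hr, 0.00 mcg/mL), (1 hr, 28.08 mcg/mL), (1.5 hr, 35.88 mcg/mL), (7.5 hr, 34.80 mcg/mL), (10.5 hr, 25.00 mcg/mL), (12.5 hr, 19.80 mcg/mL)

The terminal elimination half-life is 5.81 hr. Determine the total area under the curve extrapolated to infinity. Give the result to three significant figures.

AUC = 543 mcg/mL·hr

Trapezoidal AUC_0→12.5:
  [0→1]: (0.00+28.08)/2 × 1 = 14.04
  [1→1.5]: (28.08+35.88)/2 × 0.5 = 15.99
  [1.5→7.5]: (35.88+34.80)/2 × 6 = 212.04
  [7.5→10.5]: (34.80+25.00)/2 × 3 = 89.7
  [10.5→12.5]: (25.00+19.80)/2 × 2 = 44.8
  Sum = 376.57 mcg/mL·hr
k_e = ln2 / t½ = 0.693147 / 5.81 = 0.1193 hr^-1
Extrapolated tail: C_last / k_e = 19.80 / 0.1193 = 165.968
AUC_0→∞ = 376.57 + 165.968 = 542.538 mcg/mL·hr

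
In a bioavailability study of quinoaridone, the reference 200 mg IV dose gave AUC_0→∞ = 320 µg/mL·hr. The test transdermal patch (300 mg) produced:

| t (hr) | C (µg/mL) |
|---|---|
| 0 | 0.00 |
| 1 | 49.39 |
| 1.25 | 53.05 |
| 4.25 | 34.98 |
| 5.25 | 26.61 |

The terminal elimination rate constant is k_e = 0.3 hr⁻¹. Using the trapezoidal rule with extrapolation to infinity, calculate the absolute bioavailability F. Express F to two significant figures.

F = 0.60

Trapezoidal AUC_0→5.25 (transdermal patch):
  [0→1]: (0.00+49.39)/2 × 1 = 24.695
  [1→1.25]: (49.39+53.05)/2 × 0.25 = 12.805
  [1.25→4.25]: (53.05+34.98)/2 × 3 = 132.045
  [4.25→5.25]: (34.98+26.61)/2 × 1 = 30.795
  Sum = 200.34 µg/mL·hr
Tail: C_last/k_e = 26.61/0.3 = 88.700
AUC_0→∞ (transdermal patch) = 200.34 + 88.700 = 289.04 µg/mL·hr
F = (AUC_ev/D_ev)/(AUC_iv/D_iv) = (289.04/300)/(320/200) = 0.963467/1.6 = 0.6022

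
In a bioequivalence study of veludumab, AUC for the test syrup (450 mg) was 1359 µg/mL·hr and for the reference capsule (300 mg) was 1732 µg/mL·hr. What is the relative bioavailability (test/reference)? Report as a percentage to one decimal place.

F_rel = 52.3%

F_rel = (AUC_test/D_test) / (AUC_ref/D_ref)
      = (1359/450) / (1732/300)
      = 3.02 / 5.77333 = 0.5231 = 52.31%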